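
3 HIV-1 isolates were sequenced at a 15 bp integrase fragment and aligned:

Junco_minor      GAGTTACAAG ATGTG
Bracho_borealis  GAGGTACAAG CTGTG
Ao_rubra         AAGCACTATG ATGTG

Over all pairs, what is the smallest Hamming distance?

Pairwise Hamming distances:
  Junco_minor vs Bracho_borealis: 2
  Junco_minor vs Ao_rubra: 6
  Bracho_borealis vs Ao_rubra: 7
The smallest is 2, between Junco_minor and Bracho_borealis.

2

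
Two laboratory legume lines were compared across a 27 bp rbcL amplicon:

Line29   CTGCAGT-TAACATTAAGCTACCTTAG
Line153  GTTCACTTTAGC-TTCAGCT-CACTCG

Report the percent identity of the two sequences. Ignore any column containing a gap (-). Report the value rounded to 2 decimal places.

Excluding the 3 gap columns leaves 24 comparable sites.
The sequences differ at positions 1 (C/G), 3 (G/T), 6 (G/C), 11 (A/G), 16 (A/C), 23 (C/A), 24 (T/C), 26 (A/C).
16 of the 24 comparable sites match, so the percent identity is 16/24 × 100 = 66.67%.

66.67%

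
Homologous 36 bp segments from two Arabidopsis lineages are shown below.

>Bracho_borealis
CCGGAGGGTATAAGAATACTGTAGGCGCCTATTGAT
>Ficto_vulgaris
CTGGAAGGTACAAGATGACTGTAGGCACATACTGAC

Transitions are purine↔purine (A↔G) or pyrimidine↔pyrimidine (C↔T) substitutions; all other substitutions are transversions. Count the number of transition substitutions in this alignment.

6

Mismatches occur at site 2 (C↔T, transition), site 6 (G↔A, transition), site 11 (T↔C, transition), site 16 (A↔T, transversion), site 17 (T↔G, transversion), site 27 (G↔A, transition), site 29 (C↔A, transversion), site 32 (T↔C, transition), site 36 (T↔C, transition).
Of the 9 differences, 6 transitions and 3 transversions, so the answer is 6.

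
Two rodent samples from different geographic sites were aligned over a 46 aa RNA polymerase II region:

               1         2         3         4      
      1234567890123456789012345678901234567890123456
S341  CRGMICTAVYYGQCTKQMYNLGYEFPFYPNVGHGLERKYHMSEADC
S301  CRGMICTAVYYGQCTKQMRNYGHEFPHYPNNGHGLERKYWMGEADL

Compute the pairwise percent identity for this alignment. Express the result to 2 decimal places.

Differing sites — 19:Y/R; 21:L/Y; 23:Y/H; 27:F/H; 31:V/N; 40:H/W; 42:S/G; 46:C/L.
38 of the 46 sites match, so the percent identity is 38/46 × 100 = 82.61%.

82.61%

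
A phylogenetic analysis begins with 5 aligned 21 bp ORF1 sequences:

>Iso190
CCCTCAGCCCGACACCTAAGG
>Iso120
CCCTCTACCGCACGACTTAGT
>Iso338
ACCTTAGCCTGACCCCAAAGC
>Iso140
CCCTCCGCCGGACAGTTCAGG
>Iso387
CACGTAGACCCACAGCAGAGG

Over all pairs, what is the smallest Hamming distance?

Pairwise Hamming distances:
  Iso190 vs Iso120: 8
  Iso190 vs Iso338: 6
  Iso190 vs Iso140: 5
  Iso190 vs Iso387: 8
  Iso120 vs Iso338: 11
  Iso120 vs Iso140: 8
  Iso120 vs Iso387: 12
  Iso338 vs Iso140: 10
  Iso338 vs Iso387: 10
  Iso140 vs Iso387: 10
The smallest is 5, between Iso190 and Iso140.

5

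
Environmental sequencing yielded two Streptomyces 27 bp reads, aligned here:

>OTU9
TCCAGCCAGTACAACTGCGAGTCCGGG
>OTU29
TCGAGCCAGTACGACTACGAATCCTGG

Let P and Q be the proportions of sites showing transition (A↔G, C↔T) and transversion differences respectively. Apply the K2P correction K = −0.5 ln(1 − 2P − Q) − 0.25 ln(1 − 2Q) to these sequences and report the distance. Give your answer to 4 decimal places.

0.2158

The sequences differ at positions 3 (C/G, transversion), 13 (A/G, transition), 17 (G/A, transition), 21 (G/A, transition), 25 (G/T, transversion).
Of the 5 differences, 3 transitions and 2 transversions over 27 sites: P = 3/27 = 0.111111, Q = 2/27 = 0.074074.
d = −0.5·ln(0.703704) − 0.25·ln(0.851852) = −0.5·(-0.351397) − 0.25·(-0.160342) = 0.2158.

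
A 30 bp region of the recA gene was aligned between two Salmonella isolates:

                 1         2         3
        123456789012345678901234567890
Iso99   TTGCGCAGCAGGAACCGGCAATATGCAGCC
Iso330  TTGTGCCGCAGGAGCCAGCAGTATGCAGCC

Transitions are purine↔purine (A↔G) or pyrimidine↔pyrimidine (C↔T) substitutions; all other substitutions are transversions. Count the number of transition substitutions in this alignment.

The sequences differ at positions 4 (C/T, transition), 7 (A/C, transversion), 14 (A/G, transition), 17 (G/A, transition), 21 (A/G, transition).
Of the 5 differences, 4 transitions and 1 transversion, so the answer is 4.

4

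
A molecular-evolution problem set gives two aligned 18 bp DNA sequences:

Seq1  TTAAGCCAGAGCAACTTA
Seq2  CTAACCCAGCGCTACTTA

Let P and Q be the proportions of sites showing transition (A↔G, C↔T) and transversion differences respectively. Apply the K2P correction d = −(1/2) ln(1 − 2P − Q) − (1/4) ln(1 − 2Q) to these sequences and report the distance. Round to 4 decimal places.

0.2641

Differing sites — 1:T/C (Ti); 5:G/C (Tv); 10:A/C (Tv); 13:A/T (Tv).
Of the 4 differences, 1 transition and 3 transversions over 18 sites: P = 1/18 = 0.055556, Q = 3/18 = 0.166667.
d = −0.5·ln(0.722221) − 0.25·ln(0.666666) = −0.5·(-0.325424) − 0.25·(-0.405466) = 0.2641.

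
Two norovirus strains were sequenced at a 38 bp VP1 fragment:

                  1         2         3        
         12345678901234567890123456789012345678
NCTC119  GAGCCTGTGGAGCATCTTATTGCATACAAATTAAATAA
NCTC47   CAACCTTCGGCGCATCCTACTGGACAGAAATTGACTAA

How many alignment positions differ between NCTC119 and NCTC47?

12

Mismatches occur at site 1 (G↔C), site 3 (G↔A), site 7 (G↔T), site 8 (T↔C), site 11 (A↔C), site 17 (T↔C), site 20 (T↔C), site 23 (C↔G), site 25 (T↔C), site 27 (C↔G), site 33 (A↔G), site 35 (A↔C).
That gives 12 mismatches out of 38 aligned sites, so the Hamming distance is 12.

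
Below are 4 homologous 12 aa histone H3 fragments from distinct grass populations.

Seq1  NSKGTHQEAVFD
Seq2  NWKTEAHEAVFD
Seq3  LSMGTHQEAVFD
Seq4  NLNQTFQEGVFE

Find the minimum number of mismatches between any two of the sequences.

Pairwise Hamming distances:
  Seq1 vs Seq2: 5
  Seq1 vs Seq3: 2
  Seq1 vs Seq4: 6
  Seq2 vs Seq3: 7
  Seq2 vs Seq4: 8
  Seq3 vs Seq4: 7
The smallest is 2, between Seq1 and Seq3.

2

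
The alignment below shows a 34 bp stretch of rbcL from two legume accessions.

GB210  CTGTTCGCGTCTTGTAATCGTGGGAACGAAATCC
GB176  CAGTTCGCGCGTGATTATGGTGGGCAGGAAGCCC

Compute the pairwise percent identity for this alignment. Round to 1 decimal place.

The sequences differ at positions 2 (T/A), 10 (T/C), 11 (C/G), 13 (T/G), 14 (G/A), 16 (A/T), 19 (C/G), 25 (A/C), 27 (C/G), 31 (A/G), 32 (T/C).
23 of the 34 sites match, so the percent identity is 23/34 × 100 = 67.6%.

67.6%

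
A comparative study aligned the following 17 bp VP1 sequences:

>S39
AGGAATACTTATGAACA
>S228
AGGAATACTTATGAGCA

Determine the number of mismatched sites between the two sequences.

A single mismatch occurs at site 15 (A→G).
That gives 1 mismatch out of 17 aligned sites, so the Hamming distance is 1.

1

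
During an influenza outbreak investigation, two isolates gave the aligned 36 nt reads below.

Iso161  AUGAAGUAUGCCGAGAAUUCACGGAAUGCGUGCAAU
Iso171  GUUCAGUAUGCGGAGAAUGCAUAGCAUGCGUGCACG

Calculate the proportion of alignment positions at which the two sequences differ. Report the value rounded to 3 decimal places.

0.278

Mismatches occur at site 1 (A/G), site 3 (G/U), site 4 (A/C), site 12 (C/G), site 19 (U/G), site 22 (C/U), site 23 (G/A), site 25 (A/C), site 35 (A/C), site 36 (U/G).
There are 10 differences over 36 sites, so p = 10/36 = 0.278.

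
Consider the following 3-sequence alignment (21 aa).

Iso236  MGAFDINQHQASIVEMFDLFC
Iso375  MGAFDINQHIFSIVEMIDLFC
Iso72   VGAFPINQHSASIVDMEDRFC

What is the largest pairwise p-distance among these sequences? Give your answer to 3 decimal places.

0.333

Pairwise Hamming distances:
  Iso236 vs Iso375: 3
  Iso236 vs Iso72: 6
  Iso375 vs Iso72: 7
The largest is 7 mismatches, between Iso375 and Iso72; p = 7/21 = 0.333.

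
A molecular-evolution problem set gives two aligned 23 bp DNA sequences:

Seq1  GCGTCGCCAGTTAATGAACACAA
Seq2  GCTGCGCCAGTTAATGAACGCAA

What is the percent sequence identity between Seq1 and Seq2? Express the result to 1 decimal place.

87.0%

Mismatches occur at site 3 (G/T), site 4 (T/G), site 20 (A/G).
20 of the 23 sites match, so the percent identity is 20/23 × 100 = 87.0%.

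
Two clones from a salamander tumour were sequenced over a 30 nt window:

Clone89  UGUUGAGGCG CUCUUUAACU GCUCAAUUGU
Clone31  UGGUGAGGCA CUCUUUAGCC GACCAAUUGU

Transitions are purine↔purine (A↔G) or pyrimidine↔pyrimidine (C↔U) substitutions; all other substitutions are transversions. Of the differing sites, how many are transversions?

The sequences differ at positions 3 (U/G, transversion), 10 (G/A, transition), 18 (A/G, transition), 20 (U/C, transition), 22 (C/A, transversion), 23 (U/C, transition).
Of the 6 differences, 4 transitions and 2 transversions, so the answer is 2.

2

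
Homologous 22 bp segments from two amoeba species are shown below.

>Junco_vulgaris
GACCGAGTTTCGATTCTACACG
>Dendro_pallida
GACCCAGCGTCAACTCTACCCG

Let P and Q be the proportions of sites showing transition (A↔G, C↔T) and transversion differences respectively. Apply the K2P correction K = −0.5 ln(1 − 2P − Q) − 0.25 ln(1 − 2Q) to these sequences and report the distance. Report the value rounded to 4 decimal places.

Differing sites — 5:G/C (Tv); 8:T/C (Ti); 9:T/G (Tv); 12:G/A (Ti); 14:T/C (Ti); 20:A/C (Tv).
Of the 6 differences, 3 transitions and 3 transversions over 22 sites: P = 3/22 = 0.136364, Q = 3/22 = 0.136364.
d = −0.5·ln(0.590908) − 0.25·ln(0.727272) = −0.5·(-0.526095) − 0.25·(-0.318455) = 0.3427.

0.3427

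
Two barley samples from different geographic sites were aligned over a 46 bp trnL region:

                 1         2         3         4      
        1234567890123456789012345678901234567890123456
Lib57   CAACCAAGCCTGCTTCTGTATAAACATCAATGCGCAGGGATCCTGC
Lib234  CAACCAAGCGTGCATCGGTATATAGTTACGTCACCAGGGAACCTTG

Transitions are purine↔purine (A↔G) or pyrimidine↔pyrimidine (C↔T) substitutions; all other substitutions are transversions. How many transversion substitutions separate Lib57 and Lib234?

14

The sequences differ at positions 10 (C/G, transversion), 14 (T/A, transversion), 17 (T/G, transversion), 23 (A/T, transversion), 25 (C/G, transversion), 26 (A/T, transversion), 28 (C/A, transversion), 29 (A/C, transversion), 30 (A/G, transition), 32 (G/C, transversion), 33 (C/A, transversion), 34 (G/C, transversion), 41 (T/A, transversion), 45 (G/T, transversion), 46 (C/G, transversion).
Of the 15 differences, 1 transition and 14 transversions, so the answer is 14.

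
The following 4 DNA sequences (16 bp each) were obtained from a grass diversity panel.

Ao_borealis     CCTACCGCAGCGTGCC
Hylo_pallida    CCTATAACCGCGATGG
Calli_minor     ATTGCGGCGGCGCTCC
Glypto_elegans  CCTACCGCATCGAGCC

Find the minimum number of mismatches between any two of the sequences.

Pairwise Hamming distances:
  Ao_borealis vs Hylo_pallida: 8
  Ao_borealis vs Calli_minor: 7
  Ao_borealis vs Glypto_elegans: 2
  Hylo_pallida vs Calli_minor: 10
  Hylo_pallida vs Glypto_elegans: 8
  Calli_minor vs Glypto_elegans: 8
The smallest is 2, between Ao_borealis and Glypto_elegans.

2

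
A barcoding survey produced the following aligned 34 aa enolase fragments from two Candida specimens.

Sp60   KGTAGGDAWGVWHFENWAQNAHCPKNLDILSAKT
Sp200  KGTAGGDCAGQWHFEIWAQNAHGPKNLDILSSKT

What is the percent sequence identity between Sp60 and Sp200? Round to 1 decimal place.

82.4%

Mismatches occur at site 8 (A↔C), site 9 (W↔A), site 11 (V↔Q), site 16 (N↔I), site 23 (C↔G), site 32 (A↔S).
28 of the 34 sites match, so the percent identity is 28/34 × 100 = 82.4%.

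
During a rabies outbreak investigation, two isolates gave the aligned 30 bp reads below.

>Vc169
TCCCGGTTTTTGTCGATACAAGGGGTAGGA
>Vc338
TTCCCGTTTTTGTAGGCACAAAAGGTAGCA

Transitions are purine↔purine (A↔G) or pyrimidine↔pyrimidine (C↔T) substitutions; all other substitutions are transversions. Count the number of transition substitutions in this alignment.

Mismatches occur at site 2 (C↔T, transition), site 5 (G↔C, transversion), site 14 (C↔A, transversion), site 16 (A↔G, transition), site 17 (T↔C, transition), site 22 (G↔A, transition), site 23 (G↔A, transition), site 29 (G↔C, transversion).
Of the 8 differences, 5 transitions and 3 transversions, so the answer is 5.

5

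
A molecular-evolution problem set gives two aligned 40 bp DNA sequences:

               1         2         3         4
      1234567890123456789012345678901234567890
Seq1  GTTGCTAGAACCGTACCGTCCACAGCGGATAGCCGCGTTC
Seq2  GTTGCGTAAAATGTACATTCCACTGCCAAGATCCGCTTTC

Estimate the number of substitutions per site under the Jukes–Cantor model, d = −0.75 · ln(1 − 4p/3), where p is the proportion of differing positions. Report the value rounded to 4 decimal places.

Differing sites — 6:T/G; 7:A/T; 8:G/A; 11:C/A; 12:C/T; 17:C/A; 18:G/T; 24:A/T; 27:G/C; 28:G/A; 30:T/G; 32:G/T; 37:G/T.
p = 13/40 = 0.325000.
d = −0.75 · ln(1 − (4/3)·0.325000) = −0.75 · ln(0.566667) = −0.75 · (-0.567983) = 0.4260.

0.4260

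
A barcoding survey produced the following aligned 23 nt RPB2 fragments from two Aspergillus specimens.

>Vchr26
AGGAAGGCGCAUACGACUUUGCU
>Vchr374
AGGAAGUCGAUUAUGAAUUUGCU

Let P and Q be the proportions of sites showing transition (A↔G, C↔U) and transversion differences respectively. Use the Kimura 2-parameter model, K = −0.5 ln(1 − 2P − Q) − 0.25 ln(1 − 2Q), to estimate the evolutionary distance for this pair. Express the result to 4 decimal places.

0.2580

The sequences differ at positions 7 (G/U, transversion), 10 (C/A, transversion), 11 (A/U, transversion), 14 (C/U, transition), 17 (C/A, transversion).
Of the 5 differences, 1 transition and 4 transversions over 23 sites: P = 1/23 = 0.043478, Q = 4/23 = 0.173913.
d = −0.5·ln(0.739131) − 0.25·ln(0.652174) = −0.5·(-0.302280) − 0.25·(-0.427444) = 0.2580.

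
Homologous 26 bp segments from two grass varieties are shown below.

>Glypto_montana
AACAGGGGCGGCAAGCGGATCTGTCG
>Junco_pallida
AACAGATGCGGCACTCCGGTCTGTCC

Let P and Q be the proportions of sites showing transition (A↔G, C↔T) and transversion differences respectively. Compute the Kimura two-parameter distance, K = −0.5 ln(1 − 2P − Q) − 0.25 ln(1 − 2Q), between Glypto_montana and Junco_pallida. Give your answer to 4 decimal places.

Mismatches occur at site 6 (G→A, transition), site 7 (G→T, transversion), site 14 (A→C, transversion), site 15 (G→T, transversion), site 17 (G→C, transversion), site 19 (A→G, transition), site 26 (G→C, transversion).
Of the 7 differences, 2 transitions and 5 transversions over 26 sites: P = 2/26 = 0.076923, Q = 5/26 = 0.192308.
d = −0.5·ln(0.653846) − 0.25·ln(0.615384) = −0.5·(-0.424883) − 0.25·(-0.485509) = 0.3338.

0.3338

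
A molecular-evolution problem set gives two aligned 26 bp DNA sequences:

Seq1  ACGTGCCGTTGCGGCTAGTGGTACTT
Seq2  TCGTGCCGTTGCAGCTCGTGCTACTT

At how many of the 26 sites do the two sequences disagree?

Mismatches occur at site 1 (A/T), site 13 (G/A), site 17 (A/C), site 21 (G/C).
That gives 4 mismatches out of 26 aligned sites, so the Hamming distance is 4.

4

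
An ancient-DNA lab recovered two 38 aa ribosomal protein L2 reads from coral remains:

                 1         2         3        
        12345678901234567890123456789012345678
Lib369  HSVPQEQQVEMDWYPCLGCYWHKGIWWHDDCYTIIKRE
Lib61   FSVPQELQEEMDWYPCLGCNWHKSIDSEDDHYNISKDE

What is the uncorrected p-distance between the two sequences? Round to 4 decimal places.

Differing sites — 1:H/F; 7:Q/L; 9:V/E; 20:Y/N; 24:G/S; 26:W/D; 27:W/S; 28:H/E; 31:C/H; 33:T/N; 35:I/S; 37:R/D.
There are 12 differences over 38 sites, so p = 12/38 = 0.3158.

0.3158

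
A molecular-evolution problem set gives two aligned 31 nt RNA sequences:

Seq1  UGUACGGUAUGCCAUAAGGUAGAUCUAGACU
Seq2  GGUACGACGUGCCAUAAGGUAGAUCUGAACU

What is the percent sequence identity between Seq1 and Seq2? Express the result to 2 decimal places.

80.65%

The sequences differ at positions 1 (U/G), 7 (G/A), 8 (U/C), 9 (A/G), 27 (A/G), 28 (G/A).
25 of the 31 sites match, so the percent identity is 25/31 × 100 = 80.65%.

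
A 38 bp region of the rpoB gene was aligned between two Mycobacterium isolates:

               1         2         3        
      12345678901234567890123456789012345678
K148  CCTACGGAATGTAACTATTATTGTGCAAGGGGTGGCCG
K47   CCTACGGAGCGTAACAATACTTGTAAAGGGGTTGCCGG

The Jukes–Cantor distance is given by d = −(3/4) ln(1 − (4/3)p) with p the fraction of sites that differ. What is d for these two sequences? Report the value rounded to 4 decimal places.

The sequences differ at positions 9 (A/G), 10 (T/C), 16 (T/A), 19 (T/A), 20 (A/C), 25 (G/A), 26 (C/A), 28 (A/G), 32 (G/T), 35 (G/C), 37 (C/G).
p = 11/38 = 0.289474.
d = −0.75 · ln(1 − (4/3)·0.289474) = −0.75 · ln(0.614035) = −0.75 · (-0.487703) = 0.3658.

0.3658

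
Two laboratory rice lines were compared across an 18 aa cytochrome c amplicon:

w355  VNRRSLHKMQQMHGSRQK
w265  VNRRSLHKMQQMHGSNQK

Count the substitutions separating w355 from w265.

1

The sequences differ at position 16 (R/N).
That gives 1 mismatch out of 18 aligned sites, so the Hamming distance is 1.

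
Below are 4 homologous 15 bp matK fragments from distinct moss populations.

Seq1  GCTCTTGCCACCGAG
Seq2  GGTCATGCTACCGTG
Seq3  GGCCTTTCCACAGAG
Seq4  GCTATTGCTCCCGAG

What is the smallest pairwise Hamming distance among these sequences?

3

Pairwise Hamming distances:
  Seq1 vs Seq2: 4
  Seq1 vs Seq3: 4
  Seq1 vs Seq4: 3
  Seq2 vs Seq3: 6
  Seq2 vs Seq4: 5
  Seq3 vs Seq4: 7
The smallest is 3, between Seq1 and Seq4.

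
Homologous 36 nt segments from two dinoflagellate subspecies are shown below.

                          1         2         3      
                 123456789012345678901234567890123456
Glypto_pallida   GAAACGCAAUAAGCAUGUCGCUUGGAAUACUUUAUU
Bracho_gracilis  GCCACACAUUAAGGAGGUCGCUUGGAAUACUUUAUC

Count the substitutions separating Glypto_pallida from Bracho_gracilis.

Differing sites — 2:A/C; 3:A/C; 6:G/A; 9:A/U; 14:C/G; 16:U/G; 36:U/C.
That gives 7 mismatches out of 36 aligned sites, so the Hamming distance is 7.

7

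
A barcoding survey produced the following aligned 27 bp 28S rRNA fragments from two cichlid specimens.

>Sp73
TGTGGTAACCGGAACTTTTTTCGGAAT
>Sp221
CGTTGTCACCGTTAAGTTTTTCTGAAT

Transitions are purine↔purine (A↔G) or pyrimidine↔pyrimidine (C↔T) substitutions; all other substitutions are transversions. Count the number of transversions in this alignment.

7

Differing sites — 1:T/C (Ti); 4:G/T (Tv); 7:A/C (Tv); 12:G/T (Tv); 13:A/T (Tv); 15:C/A (Tv); 16:T/G (Tv); 23:G/T (Tv).
Of the 8 differences, 1 transition and 7 transversions, so the answer is 7.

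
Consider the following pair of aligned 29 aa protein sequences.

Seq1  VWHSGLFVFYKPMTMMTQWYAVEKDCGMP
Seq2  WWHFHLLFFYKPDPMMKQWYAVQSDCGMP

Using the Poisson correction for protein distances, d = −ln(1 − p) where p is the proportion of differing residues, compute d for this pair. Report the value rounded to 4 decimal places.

Mismatches occur at site 1 (V↔W), site 4 (S↔F), site 5 (G↔H), site 7 (F↔L), site 8 (V↔F), site 13 (M↔D), site 14 (T↔P), site 17 (T↔K), site 23 (E↔Q), site 24 (K↔S).
p = 10/29 = 0.344828.
d = −ln(1 − 0.344828) = −ln(0.655172) = 0.4229.

0.4229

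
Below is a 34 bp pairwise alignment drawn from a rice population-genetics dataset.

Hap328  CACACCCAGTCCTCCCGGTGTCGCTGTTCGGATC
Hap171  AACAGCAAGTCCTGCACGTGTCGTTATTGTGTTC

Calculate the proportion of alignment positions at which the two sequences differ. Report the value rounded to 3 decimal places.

Differing sites — 1:C/A; 5:C/G; 7:C/A; 14:C/G; 16:C/A; 17:G/C; 24:C/T; 26:G/A; 29:C/G; 30:G/T; 32:A/T.
There are 11 differences over 34 sites, so p = 11/34 = 0.324.

0.324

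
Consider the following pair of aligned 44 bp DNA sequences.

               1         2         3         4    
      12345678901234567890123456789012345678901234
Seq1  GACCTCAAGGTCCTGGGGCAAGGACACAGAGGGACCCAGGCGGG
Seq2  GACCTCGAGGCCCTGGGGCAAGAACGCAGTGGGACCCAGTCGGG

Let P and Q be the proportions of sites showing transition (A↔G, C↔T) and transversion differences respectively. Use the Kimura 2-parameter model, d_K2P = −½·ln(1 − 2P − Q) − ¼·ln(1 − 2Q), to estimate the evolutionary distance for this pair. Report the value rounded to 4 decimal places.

Mismatches occur at site 7 (A→G, transition), site 11 (T→C, transition), site 23 (G→A, transition), site 26 (A→G, transition), site 30 (A→T, transversion), site 40 (G→T, transversion).
Of the 6 differences, 4 transitions and 2 transversions over 44 sites: P = 4/44 = 0.090909, Q = 2/44 = 0.045455.
d = −0.5·ln(0.772727) − 0.25·ln(0.909090) = −0.5·(-0.257829) − 0.25·(-0.095311) = 0.1527.

0.1527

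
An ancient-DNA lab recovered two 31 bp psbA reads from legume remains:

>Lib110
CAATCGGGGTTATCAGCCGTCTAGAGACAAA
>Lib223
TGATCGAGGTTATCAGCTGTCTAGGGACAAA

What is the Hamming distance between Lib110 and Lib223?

5

Differing sites — 1:C/T; 2:A/G; 7:G/A; 18:C/T; 25:A/G.
That gives 5 mismatches out of 31 aligned sites, so the Hamming distance is 5.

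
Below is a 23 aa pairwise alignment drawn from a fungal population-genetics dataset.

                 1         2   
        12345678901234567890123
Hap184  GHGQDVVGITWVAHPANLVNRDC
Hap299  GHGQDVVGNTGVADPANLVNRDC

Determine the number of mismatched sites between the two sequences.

Mismatches occur at site 9 (I/N), site 11 (W/G), site 14 (H/D).
That gives 3 mismatches out of 23 aligned sites, so the Hamming distance is 3.

3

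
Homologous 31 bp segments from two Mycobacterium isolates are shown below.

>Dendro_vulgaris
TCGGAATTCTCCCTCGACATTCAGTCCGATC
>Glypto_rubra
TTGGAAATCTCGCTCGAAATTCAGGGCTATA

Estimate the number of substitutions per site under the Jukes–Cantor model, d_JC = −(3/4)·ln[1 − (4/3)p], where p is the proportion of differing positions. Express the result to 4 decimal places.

0.3163

Differing sites — 2:C/T; 7:T/A; 12:C/G; 18:C/A; 25:T/G; 26:C/G; 28:G/T; 31:C/A.
p = 8/31 = 0.258065.
d = −0.75 · ln(1 − (4/3)·0.258065) = −0.75 · ln(0.655913) = −0.75 · (-0.421727) = 0.3163.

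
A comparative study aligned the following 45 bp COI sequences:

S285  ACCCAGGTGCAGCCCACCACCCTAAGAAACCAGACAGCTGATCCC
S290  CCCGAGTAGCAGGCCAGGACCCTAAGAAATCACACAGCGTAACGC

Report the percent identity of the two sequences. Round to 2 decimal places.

71.11%

Differing sites — 1:A/C; 4:C/G; 7:G/T; 8:T/A; 13:C/G; 17:C/G; 18:C/G; 30:C/T; 33:G/C; 39:T/G; 40:G/T; 42:T/A; 44:C/G.
32 of the 45 sites match, so the percent identity is 32/45 × 100 = 71.11%.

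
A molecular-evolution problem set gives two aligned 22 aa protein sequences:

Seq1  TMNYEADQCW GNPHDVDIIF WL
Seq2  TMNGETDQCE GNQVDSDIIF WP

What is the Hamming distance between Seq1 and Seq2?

7

Mismatches occur at site 4 (Y↔G), site 6 (A↔T), site 10 (W↔E), site 13 (P↔Q), site 14 (H↔V), site 16 (V↔S), site 22 (L↔P).
That gives 7 mismatches out of 22 aligned sites, so the Hamming distance is 7.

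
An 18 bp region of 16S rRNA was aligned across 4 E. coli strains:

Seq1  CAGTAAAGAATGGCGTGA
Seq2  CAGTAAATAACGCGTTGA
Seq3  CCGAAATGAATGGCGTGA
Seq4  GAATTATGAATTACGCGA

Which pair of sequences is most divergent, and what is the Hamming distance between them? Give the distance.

11

Pairwise Hamming distances:
  Seq1 vs Seq2: 5
  Seq1 vs Seq3: 3
  Seq1 vs Seq4: 7
  Seq2 vs Seq3: 8
  Seq2 vs Seq4: 11
  Seq3 vs Seq4: 8
The largest is 11, between Seq2 and Seq4.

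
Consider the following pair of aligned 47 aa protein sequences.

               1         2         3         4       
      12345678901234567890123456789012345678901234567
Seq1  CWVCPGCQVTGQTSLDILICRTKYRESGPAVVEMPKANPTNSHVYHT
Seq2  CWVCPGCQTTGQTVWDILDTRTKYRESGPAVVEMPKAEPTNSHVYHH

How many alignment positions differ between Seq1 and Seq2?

Mismatches occur at site 9 (V/T), site 14 (S/V), site 15 (L/W), site 19 (I/D), site 20 (C/T), site 38 (N/E), site 47 (T/H).
That gives 7 mismatches out of 47 aligned sites, so the Hamming distance is 7.

7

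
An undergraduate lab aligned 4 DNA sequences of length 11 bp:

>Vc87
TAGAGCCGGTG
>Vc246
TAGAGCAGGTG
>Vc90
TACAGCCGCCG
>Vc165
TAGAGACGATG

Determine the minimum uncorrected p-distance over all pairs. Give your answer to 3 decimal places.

Pairwise Hamming distances:
  Vc87 vs Vc246: 1
  Vc87 vs Vc90: 3
  Vc87 vs Vc165: 2
  Vc246 vs Vc90: 4
  Vc246 vs Vc165: 3
  Vc90 vs Vc165: 4
The smallest is 1 mismatch, between Vc87 and Vc246; p = 1/11 = 0.091.

0.091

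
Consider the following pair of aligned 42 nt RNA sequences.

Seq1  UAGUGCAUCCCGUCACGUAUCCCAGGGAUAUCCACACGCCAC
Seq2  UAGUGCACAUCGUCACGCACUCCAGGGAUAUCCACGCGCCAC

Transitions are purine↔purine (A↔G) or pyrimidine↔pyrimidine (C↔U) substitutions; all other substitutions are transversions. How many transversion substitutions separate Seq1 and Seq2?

1

Mismatches occur at site 8 (U/C, transition), site 9 (C/A, transversion), site 10 (C/U, transition), site 18 (U/C, transition), site 20 (U/C, transition), site 21 (C/U, transition), site 36 (A/G, transition).
Of the 7 differences, 6 transitions and 1 transversion, so the answer is 1.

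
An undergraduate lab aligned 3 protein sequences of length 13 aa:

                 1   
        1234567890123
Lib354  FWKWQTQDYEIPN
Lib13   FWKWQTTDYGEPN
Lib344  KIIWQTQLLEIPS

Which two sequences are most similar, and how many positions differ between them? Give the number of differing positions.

3

Pairwise Hamming distances:
  Lib354 vs Lib13: 3
  Lib354 vs Lib344: 6
  Lib13 vs Lib344: 9
The smallest is 3, between Lib354 and Lib13.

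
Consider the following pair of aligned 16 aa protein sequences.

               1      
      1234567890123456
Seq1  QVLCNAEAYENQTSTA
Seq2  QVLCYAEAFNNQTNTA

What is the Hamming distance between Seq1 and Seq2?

Mismatches occur at site 5 (N↔Y), site 9 (Y↔F), site 10 (E↔N), site 14 (S↔N).
That gives 4 mismatches out of 16 aligned sites, so the Hamming distance is 4.

4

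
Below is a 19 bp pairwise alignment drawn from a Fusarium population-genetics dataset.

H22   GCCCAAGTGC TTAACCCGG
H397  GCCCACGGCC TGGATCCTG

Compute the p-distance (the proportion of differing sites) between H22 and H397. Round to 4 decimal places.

Differing sites — 6:A/C; 8:T/G; 9:G/C; 12:T/G; 13:A/G; 15:C/T; 18:G/T.
There are 7 differences over 19 sites, so p = 7/19 = 0.3684.

0.3684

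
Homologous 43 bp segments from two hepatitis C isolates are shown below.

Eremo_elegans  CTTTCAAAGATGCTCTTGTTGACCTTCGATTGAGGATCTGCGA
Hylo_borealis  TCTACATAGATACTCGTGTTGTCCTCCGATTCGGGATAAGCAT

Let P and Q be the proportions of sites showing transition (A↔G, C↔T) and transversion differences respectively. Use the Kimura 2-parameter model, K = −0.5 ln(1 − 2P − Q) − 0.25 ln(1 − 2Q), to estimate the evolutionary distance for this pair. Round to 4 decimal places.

Mismatches occur at site 1 (C→T, transition), site 2 (T→C, transition), site 4 (T→A, transversion), site 7 (A→T, transversion), site 12 (G→A, transition), site 16 (T→G, transversion), site 22 (A→T, transversion), site 26 (T→C, transition), site 32 (G→C, transversion), site 33 (A→G, transition), site 38 (C→A, transversion), site 39 (T→A, transversion), site 42 (G→A, transition), site 43 (A→T, transversion).
Of the 14 differences, 6 transitions and 8 transversions over 43 sites: P = 6/43 = 0.139535, Q = 8/43 = 0.186047.
d = −0.5·ln(0.534883) − 0.25·ln(0.627906) = −0.5·(-0.625707) − 0.25·(-0.465365) = 0.4292.

0.4292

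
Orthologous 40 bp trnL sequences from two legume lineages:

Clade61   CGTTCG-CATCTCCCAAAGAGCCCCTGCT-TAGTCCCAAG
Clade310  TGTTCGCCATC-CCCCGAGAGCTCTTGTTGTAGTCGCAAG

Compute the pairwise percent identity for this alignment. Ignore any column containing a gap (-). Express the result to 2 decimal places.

Excluding the 3 gap columns leaves 37 comparable sites.
Mismatches occur at site 1 (C/T), site 16 (A/C), site 17 (A/G), site 23 (C/T), site 25 (C/T), site 28 (C/T), site 36 (C/G).
30 of the 37 comparable sites match, so the percent identity is 30/37 × 100 = 81.08%.

81.08%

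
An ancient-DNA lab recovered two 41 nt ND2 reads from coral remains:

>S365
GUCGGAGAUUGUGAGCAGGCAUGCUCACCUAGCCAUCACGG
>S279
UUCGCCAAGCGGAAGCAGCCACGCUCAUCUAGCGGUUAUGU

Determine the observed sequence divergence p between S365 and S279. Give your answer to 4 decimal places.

Mismatches occur at site 1 (G↔U), site 5 (G↔C), site 6 (A↔C), site 7 (G↔A), site 9 (U↔G), site 10 (U↔C), site 12 (U↔G), site 13 (G↔A), site 19 (G↔C), site 22 (U↔C), site 28 (C↔U), site 34 (C↔G), site 35 (A↔G), site 37 (C↔U), site 39 (C↔U), site 41 (G↔U).
There are 16 differences over 41 sites, so p = 16/41 = 0.3902.

0.3902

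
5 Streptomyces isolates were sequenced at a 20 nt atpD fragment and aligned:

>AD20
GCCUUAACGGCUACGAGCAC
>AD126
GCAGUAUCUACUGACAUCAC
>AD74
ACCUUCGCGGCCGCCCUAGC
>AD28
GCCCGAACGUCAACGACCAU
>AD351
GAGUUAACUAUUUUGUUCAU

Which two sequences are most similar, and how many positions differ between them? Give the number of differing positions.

Pairwise Hamming distances:
  AD20 vs AD126: 9
  AD20 vs AD74: 10
  AD20 vs AD28: 6
  AD20 vs AD351: 10
  AD126 vs AD74: 12
  AD126 vs AD28: 12
  AD126 vs AD351: 10
  AD74 vs AD28: 14
  AD74 vs AD351: 16
  AD28 vs AD351: 12
The smallest is 6, between AD20 and AD28.

6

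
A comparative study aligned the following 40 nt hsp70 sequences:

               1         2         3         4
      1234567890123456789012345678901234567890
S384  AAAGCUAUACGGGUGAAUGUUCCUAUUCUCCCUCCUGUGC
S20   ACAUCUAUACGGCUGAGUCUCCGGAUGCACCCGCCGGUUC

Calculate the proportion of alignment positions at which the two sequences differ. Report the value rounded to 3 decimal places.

Differing sites — 2:A/C; 4:G/U; 13:G/C; 17:A/G; 19:G/C; 21:U/C; 23:C/G; 24:U/G; 27:U/G; 29:U/A; 33:U/G; 36:U/G; 39:G/U.
There are 13 differences over 40 sites, so p = 13/40 = 0.325.

0.325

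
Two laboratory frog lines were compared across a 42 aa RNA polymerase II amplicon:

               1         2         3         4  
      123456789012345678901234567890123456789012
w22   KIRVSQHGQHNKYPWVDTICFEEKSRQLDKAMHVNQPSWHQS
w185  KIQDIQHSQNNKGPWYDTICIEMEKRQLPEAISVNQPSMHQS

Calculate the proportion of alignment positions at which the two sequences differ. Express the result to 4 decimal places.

The sequences differ at positions 3 (R/Q), 4 (V/D), 5 (S/I), 8 (G/S), 10 (H/N), 13 (Y/G), 16 (V/Y), 21 (F/I), 23 (E/M), 24 (K/E), 25 (S/K), 29 (D/P), 30 (K/E), 32 (M/I), 33 (H/S), 39 (W/M).
There are 16 differences over 42 sites, so p = 16/42 = 0.3810.

0.3810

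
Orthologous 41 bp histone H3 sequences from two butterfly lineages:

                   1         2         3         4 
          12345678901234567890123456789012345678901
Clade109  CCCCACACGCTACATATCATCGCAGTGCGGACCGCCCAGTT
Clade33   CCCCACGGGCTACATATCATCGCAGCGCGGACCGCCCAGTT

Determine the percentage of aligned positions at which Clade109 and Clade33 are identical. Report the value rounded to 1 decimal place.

92.7%

The sequences differ at positions 7 (A/G), 8 (C/G), 26 (T/C).
38 of the 41 sites match, so the percent identity is 38/41 × 100 = 92.7%.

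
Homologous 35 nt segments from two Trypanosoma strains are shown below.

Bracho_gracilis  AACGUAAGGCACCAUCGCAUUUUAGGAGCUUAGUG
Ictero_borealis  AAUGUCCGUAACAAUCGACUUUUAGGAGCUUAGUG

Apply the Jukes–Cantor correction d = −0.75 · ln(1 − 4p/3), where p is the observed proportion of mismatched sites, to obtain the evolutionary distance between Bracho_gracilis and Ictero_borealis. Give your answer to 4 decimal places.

The sequences differ at positions 3 (C/U), 6 (A/C), 7 (A/C), 9 (G/U), 10 (C/A), 13 (C/A), 18 (C/A), 19 (A/C).
p = 8/35 = 0.228571.
d = −0.75 · ln(1 − (4/3)·0.228571) = −0.75 · ln(0.695239) = −0.75 · (-0.363500) = 0.2726.

0.2726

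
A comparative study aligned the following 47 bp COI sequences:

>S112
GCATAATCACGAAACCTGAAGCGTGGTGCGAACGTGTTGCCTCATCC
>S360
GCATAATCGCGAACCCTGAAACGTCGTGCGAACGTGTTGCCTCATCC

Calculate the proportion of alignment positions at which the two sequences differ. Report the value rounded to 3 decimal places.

0.085

Mismatches occur at site 9 (A/G), site 14 (A/C), site 21 (G/A), site 25 (G/C).
There are 4 differences over 47 sites, so p = 4/47 = 0.085.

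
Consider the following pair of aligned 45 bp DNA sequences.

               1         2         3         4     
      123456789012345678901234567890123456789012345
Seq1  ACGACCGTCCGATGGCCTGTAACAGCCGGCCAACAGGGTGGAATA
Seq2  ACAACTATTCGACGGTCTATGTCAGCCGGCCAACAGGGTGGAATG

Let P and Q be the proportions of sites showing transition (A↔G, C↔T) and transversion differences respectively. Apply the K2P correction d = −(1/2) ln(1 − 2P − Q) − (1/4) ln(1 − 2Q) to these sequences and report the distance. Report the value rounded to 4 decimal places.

0.2856

Differing sites — 3:G/A (Ti); 6:C/T (Ti); 7:G/A (Ti); 9:C/T (Ti); 13:T/C (Ti); 16:C/T (Ti); 19:G/A (Ti); 21:A/G (Ti); 22:A/T (Tv); 45:A/G (Ti).
Of the 10 differences, 9 transitions and 1 transversion over 45 sites: P = 9/45 = 0.200000, Q = 1/45 = 0.022222.
d = −0.5·ln(0.577778) − 0.25·ln(0.955556) = −0.5·(-0.548566) − 0.25·(-0.045462) = 0.2856.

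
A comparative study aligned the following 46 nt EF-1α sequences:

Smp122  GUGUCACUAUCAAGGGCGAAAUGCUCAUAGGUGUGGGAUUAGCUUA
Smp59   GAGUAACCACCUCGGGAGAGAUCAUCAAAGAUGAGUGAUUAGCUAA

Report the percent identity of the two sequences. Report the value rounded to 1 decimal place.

67.4%

Mismatches occur at site 2 (U/A), site 5 (C/A), site 8 (U/C), site 10 (U/C), site 12 (A/U), site 13 (A/C), site 17 (C/A), site 20 (A/G), site 23 (G/C), site 24 (C/A), site 28 (U/A), site 31 (G/A), site 34 (U/A), site 36 (G/U), site 45 (U/A).
31 of the 46 sites match, so the percent identity is 31/46 × 100 = 67.4%.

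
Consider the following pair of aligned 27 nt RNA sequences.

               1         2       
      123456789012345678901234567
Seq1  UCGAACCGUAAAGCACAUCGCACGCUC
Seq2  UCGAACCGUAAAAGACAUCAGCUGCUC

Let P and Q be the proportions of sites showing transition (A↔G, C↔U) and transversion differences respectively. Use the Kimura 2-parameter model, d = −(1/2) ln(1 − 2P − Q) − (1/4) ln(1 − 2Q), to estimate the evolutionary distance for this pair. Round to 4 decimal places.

0.2656

Differing sites — 13:G/A (Ti); 14:C/G (Tv); 20:G/A (Ti); 21:C/G (Tv); 22:A/C (Tv); 23:C/U (Ti).
Of the 6 differences, 3 transitions and 3 transversions over 27 sites: P = 3/27 = 0.111111, Q = 3/27 = 0.111111.
d = −0.5·ln(0.666667) − 0.25·ln(0.777778) = −0.5·(-0.405465) − 0.25·(-0.251314) = 0.2656.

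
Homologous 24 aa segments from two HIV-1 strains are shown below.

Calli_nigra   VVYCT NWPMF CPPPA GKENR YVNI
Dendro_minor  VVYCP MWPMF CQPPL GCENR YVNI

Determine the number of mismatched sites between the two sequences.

5

Differing sites — 5:T/P; 6:N/M; 12:P/Q; 15:A/L; 17:K/C.
That gives 5 mismatches out of 24 aligned sites, so the Hamming distance is 5.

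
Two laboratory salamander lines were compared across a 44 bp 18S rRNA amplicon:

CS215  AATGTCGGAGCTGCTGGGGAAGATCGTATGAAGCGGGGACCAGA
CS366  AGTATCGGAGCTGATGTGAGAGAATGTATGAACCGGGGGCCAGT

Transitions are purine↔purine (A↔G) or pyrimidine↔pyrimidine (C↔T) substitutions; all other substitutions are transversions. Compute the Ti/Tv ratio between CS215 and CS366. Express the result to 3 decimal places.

1.200

Mismatches occur at site 2 (A/G, transition), site 4 (G/A, transition), site 14 (C/A, transversion), site 17 (G/T, transversion), site 19 (G/A, transition), site 20 (A/G, transition), site 24 (T/A, transversion), site 25 (C/T, transition), site 33 (G/C, transversion), site 39 (A/G, transition), site 44 (A/T, transversion).
Of the 11 differences, 6 transitions and 5 transversions, so Ti/Tv = 6/5 = 1.200.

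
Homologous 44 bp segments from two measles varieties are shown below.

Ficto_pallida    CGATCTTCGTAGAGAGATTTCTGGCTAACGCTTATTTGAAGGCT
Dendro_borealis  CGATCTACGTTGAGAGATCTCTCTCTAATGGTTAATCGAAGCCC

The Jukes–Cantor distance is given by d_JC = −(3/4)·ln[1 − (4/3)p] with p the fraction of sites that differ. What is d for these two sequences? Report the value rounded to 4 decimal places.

0.3041

Mismatches occur at site 7 (T↔A), site 11 (A↔T), site 19 (T↔C), site 23 (G↔C), site 24 (G↔T), site 29 (C↔T), site 31 (C↔G), site 35 (T↔A), site 37 (T↔C), site 42 (G↔C), site 44 (T↔C).
p = 11/44 = 0.250000.
d = −0.75 · ln(1 − (4/3)·0.250000) = −0.75 · ln(0.666667) = −0.75 · (-0.405465) = 0.3041.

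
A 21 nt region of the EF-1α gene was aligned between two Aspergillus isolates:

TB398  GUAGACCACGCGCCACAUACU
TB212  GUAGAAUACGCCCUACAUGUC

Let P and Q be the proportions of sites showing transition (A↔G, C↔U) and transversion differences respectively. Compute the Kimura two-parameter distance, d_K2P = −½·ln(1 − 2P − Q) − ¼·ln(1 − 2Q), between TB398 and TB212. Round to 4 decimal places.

Mismatches occur at site 6 (C↔A, transversion), site 7 (C↔U, transition), site 12 (G↔C, transversion), site 14 (C↔U, transition), site 19 (A↔G, transition), site 20 (C↔U, transition), site 21 (U↔C, transition).
Of the 7 differences, 5 transitions and 2 transversions over 21 sites: P = 5/21 = 0.238095, Q = 2/21 = 0.095238.
d = −0.5·ln(0.428572) − 0.25·ln(0.809524) = −0.5·(-0.847297) − 0.25·(-0.211309) = 0.4765.

0.4765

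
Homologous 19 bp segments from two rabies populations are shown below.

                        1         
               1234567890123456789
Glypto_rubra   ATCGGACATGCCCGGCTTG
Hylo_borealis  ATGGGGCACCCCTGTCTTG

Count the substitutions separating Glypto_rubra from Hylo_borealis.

Mismatches occur at site 3 (C↔G), site 6 (A↔G), site 9 (T↔C), site 10 (G↔C), site 13 (C↔T), site 15 (G↔T).
That gives 6 mismatches out of 19 aligned sites, so the Hamming distance is 6.

6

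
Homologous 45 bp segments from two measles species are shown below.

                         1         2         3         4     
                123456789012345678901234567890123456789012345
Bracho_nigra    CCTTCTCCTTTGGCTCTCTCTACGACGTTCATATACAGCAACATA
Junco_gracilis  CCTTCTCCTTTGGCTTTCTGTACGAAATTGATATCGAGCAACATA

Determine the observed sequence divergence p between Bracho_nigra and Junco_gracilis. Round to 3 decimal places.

Mismatches occur at site 16 (C→T), site 20 (C→G), site 26 (C→A), site 27 (G→A), site 30 (C→G), site 35 (A→C), site 36 (C→G).
There are 7 differences over 45 sites, so p = 7/45 = 0.156.

0.156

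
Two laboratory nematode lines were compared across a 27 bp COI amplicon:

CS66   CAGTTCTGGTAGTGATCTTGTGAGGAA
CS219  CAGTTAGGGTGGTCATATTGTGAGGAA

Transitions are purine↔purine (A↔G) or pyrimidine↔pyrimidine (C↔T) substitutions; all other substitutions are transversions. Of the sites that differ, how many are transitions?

1

Mismatches occur at site 6 (C↔A, transversion), site 7 (T↔G, transversion), site 11 (A↔G, transition), site 14 (G↔C, transversion), site 17 (C↔A, transversion).
Of the 5 differences, 1 transition and 4 transversions, so the answer is 1.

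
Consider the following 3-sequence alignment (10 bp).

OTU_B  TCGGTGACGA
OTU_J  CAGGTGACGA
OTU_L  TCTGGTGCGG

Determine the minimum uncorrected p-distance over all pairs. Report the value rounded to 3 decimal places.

Pairwise Hamming distances:
  OTU_B vs OTU_J: 2
  OTU_B vs OTU_L: 5
  OTU_J vs OTU_L: 7
The smallest is 2 mismatches, between OTU_B and OTU_J; p = 2/10 = 0.200.

0.200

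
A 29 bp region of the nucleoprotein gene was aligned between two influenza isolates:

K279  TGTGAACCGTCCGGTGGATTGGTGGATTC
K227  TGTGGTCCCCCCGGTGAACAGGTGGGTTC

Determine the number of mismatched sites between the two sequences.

8

The sequences differ at positions 5 (A/G), 6 (A/T), 9 (G/C), 10 (T/C), 17 (G/A), 19 (T/C), 20 (T/A), 26 (A/G).
That gives 8 mismatches out of 29 aligned sites, so the Hamming distance is 8.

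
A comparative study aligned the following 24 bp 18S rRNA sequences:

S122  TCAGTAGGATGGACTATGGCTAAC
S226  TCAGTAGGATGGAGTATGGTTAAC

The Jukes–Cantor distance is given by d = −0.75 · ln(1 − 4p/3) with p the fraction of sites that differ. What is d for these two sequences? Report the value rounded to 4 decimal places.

Mismatches occur at site 14 (C↔G), site 20 (C↔T).
p = 2/24 = 0.083333.
d = −0.75 · ln(1 − (4/3)·0.083333) = −0.75 · ln(0.888889) = −0.75 · (-0.117783) = 0.0883.

0.0883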